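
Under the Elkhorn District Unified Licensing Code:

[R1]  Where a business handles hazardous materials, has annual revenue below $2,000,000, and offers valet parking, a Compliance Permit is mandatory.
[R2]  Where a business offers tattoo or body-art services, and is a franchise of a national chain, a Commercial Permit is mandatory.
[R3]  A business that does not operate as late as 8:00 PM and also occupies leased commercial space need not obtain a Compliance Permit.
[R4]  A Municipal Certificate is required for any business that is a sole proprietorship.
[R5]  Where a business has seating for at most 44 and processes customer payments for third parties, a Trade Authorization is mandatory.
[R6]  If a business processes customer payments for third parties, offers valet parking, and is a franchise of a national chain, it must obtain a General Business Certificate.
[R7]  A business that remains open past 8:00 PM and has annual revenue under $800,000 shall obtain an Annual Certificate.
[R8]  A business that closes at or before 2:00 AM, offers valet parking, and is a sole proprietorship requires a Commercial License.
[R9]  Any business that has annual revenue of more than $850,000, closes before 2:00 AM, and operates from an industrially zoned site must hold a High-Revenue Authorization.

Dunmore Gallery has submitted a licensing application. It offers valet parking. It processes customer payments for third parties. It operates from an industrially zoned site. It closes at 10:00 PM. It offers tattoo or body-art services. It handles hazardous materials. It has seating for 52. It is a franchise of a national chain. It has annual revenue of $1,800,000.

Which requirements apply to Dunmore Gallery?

Commercial Permit, Compliance Permit, General Business Certificate, High-Revenue Authorization

[R1] handles hazardous materials; revenue $1,800,000 < $2,000,000; offers valet parking → Compliance Permit required.
[R2] offers tattoo or body-art services; is a franchise of a national chain → Commercial Permit required.
[R3] closes 10:00 PM, after 8:00 PM; operates from an industrially zoned site (not: occupies leased commercial space) → Compliance Permit exemption does not apply.
[R4] is a franchise of a national chain (not: is a sole proprietorship) → Municipal Certificate not required.
[R5] seating 52 > 44; processes customer payments for third parties → Trade Authorization not required.
[R6] processes customer payments for third parties; offers valet parking; is a franchise of a national chain → General Business Certificate required.
[R7] closes 10:00 PM, after 8:00 PM; revenue $1,800,000 ≥ $800,000 → Annual Certificate not required.
[R8] closes 10:00 PM, at/before 2:00 AM; offers valet parking; is a franchise of a national chain (not: is a sole proprietorship) → Commercial License not required.
[R9] revenue $1,800,000 > $850,000; closes 10:00 PM, at/before 2:00 AM; operates from an industrially zoned site → High-Revenue Authorization required.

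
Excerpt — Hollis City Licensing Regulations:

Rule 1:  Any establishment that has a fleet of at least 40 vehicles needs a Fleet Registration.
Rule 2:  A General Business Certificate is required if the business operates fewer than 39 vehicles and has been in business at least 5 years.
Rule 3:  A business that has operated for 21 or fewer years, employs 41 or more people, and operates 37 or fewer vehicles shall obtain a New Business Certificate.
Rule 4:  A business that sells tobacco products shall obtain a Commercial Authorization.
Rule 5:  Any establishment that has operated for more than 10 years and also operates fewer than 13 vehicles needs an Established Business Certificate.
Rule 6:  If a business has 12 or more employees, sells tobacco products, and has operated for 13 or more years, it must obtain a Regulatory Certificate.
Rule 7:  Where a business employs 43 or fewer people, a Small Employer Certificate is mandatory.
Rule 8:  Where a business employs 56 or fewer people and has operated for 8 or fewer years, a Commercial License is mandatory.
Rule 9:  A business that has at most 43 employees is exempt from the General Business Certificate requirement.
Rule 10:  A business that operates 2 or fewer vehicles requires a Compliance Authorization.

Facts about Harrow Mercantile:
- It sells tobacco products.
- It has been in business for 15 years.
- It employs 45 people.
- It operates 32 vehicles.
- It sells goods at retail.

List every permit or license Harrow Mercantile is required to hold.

Rule 1: vehicles 32 < 40 → Fleet Registration not required.
Rule 2: vehicles 32 < 39; years in business 15 ≥ 5 → General Business Certificate required.
Rule 3: years in business 15 ≤ 21; employees 45 ≥ 41; vehicles 32 ≤ 37 → New Business Certificate required.
Rule 4: sells tobacco products → Commercial Authorization required.
Rule 5: years in business 15 > 10; vehicles 32 ≥ 13 → Established Business Certificate not required.
Rule 6: employees 45 ≥ 12; sells tobacco products; years in business 15 ≥ 13 → Regulatory Certificate required.
Rule 7: employees 45 > 43 → Small Employer Certificate not required.
Rule 8: employees 45 ≤ 56; years in business 15 > 8 → Commercial License not required.
Rule 9: employees 45 > 43 → General Business Certificate exemption does not apply.
Rule 10: vehicles 32 > 2 → Compliance Authorization not required.

Commercial Authorization, General Business Certificate, New Business Certificate, Regulatory Certificate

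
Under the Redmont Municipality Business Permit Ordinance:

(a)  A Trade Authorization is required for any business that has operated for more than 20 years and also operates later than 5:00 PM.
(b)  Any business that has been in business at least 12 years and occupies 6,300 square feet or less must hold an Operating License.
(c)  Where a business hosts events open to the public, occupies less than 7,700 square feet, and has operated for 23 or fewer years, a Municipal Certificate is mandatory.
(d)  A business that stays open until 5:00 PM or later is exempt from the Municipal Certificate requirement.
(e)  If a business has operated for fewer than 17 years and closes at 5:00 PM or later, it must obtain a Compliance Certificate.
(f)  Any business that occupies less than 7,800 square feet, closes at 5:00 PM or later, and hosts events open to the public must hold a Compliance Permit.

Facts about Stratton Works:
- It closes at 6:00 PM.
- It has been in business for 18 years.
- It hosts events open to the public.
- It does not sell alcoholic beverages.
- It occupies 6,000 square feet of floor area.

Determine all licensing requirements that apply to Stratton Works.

Compliance Permit, Operating License

(a) years in business 18 ≤ 20; closes 6:00 PM, after 5:00 PM → Trade Authorization not required.
(b) years in business 18 ≥ 12; floor area 6,000 square feet ≤ 6,300 square feet → Operating License required.
(c) hosts events open to the public; floor area 6,000 square feet < 7,700 square feet; years in business 18 ≤ 23 → Municipal Certificate required.
(d) closes 6:00 PM, after 5:00 PM → exempt from Municipal Certificate.
(e) years in business 18 ≥ 17; closes 6:00 PM, after 5:00 PM → Compliance Certificate not required.
(f) floor area 6,000 square feet < 7,800 square feet; closes 6:00 PM, after 5:00 PM; hosts events open to the public → Compliance Permit required.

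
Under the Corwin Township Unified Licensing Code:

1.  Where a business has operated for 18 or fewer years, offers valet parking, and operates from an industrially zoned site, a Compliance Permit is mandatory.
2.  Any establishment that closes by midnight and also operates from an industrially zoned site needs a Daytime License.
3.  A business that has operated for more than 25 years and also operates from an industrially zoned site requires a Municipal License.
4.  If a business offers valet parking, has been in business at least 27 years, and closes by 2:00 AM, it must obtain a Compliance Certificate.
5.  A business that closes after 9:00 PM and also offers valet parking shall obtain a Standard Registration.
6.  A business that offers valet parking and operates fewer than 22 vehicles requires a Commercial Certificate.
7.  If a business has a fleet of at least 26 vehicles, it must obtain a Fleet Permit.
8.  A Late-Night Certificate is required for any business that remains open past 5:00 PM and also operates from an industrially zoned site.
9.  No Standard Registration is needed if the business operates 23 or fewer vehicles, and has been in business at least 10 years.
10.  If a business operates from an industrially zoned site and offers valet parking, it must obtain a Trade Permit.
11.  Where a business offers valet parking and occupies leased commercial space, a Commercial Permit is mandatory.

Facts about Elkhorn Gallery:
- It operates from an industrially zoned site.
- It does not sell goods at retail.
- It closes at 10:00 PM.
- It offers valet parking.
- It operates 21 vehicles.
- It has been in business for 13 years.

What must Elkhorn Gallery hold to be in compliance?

1. years in business 13 ≤ 18; offers valet parking; operates from an industrially zoned site → Compliance Permit required.
2. closes 10:00 PM, at/before midnight; operates from an industrially zoned site → Daytime License required.
3. years in business 13 ≤ 25; operates from an industrially zoned site → Municipal License not required.
4. offers valet parking; years in business 13 < 27; closes 10:00 PM, at/before 2:00 AM → Compliance Certificate not required.
5. closes 10:00 PM, after 9:00 PM; offers valet parking → Standard Registration required.
6. offers valet parking; vehicles 21 < 22 → Commercial Certificate required.
7. vehicles 21 < 26 → Fleet Permit not required.
8. closes 10:00 PM, after 5:00 PM; operates from an industrially zoned site → Late-Night Certificate required.
9. vehicles 21 ≤ 23; years in business 13 ≥ 10 → exempt from Standard Registration.
10. operates from an industrially zoned site; offers valet parking → Trade Permit required.
11. offers valet parking; operates from an industrially zoned site (not: occupies leased commercial space) → Commercial Permit not required.

Commercial Certificate, Compliance Permit, Daytime License, Late-Night Certificate, Trade Permit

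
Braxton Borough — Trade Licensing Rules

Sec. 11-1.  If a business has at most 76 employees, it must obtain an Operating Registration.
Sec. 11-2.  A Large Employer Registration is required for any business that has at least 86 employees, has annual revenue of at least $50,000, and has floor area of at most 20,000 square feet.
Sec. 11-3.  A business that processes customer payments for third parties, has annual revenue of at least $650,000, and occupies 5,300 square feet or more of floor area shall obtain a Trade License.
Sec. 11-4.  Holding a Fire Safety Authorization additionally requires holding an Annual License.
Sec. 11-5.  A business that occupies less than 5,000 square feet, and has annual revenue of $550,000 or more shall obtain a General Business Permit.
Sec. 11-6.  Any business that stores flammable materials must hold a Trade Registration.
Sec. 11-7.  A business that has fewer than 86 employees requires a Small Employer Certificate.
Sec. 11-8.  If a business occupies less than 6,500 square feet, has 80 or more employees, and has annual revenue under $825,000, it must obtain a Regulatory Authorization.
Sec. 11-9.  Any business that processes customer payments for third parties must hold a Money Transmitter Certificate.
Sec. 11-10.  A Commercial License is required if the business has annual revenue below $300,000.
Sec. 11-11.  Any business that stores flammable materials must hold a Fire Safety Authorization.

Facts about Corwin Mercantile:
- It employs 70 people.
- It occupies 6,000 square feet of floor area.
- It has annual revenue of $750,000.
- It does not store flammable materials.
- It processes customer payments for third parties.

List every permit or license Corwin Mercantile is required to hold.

Money Transmitter Certificate, Operating Registration, Small Employer Certificate, Trade License

Sec. 11-1. employees 70 ≤ 76 → Operating Registration required.
Sec. 11-2. employees 70 < 86; revenue $750,000 ≥ $50,000; floor area 6,000 square feet ≤ 20,000 square feet → Large Employer Registration not required.
Sec. 11-3. processes customer payments for third parties; revenue $750,000 ≥ $650,000; floor area 6,000 square feet ≥ 5,300 square feet → Trade License required.
Sec. 11-4. Fire Safety Authorization is not required → no effect.
Sec. 11-5. floor area 6,000 square feet ≥ 5,000 square feet; revenue $750,000 ≥ $550,000 → General Business Permit not required.
Sec. 11-6. does not store flammable materials → Trade Registration not required.
Sec. 11-7. employees 70 < 86 → Small Employer Certificate required.
Sec. 11-8. floor area 6,000 square feet < 6,500 square feet; employees 70 < 80; revenue $750,000 < $825,000 → Regulatory Authorization not required.
Sec. 11-9. processes customer payments for third parties → Money Transmitter Certificate required.
Sec. 11-10. revenue $750,000 ≥ $300,000 → Commercial License not required.
Sec. 11-11. does not store flammable materials → Fire Safety Authorization not required.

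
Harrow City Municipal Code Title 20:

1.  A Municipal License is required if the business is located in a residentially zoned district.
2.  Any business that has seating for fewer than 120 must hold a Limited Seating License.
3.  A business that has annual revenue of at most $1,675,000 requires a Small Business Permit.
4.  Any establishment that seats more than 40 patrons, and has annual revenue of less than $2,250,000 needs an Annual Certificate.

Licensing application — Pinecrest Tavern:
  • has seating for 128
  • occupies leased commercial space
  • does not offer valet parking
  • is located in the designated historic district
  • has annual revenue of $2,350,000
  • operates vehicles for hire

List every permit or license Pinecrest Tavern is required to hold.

None

1. is located in the designated historic district (not: is located in a residentially zoned district) → Municipal License not required.
2. seating 128 ≥ 120 → Limited Seating License not required.
3. revenue $2,350,000 > $1,675,000 → Small Business Permit not required.
4. seating 128 > 40; revenue $2,350,000 ≥ $2,250,000 → Annual Certificate not required.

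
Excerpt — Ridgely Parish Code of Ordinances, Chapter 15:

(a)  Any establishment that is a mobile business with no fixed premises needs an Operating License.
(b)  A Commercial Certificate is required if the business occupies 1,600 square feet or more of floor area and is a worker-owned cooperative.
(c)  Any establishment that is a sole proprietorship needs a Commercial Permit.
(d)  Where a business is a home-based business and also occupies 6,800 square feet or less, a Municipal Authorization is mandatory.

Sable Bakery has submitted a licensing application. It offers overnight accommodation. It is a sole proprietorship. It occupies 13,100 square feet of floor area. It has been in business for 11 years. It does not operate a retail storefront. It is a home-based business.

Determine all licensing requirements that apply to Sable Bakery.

Commercial Permit

(a) is a home-based business (not: is a mobile business with no fixed premises) → Operating License not required.
(b) floor area 13,100 square feet ≥ 1,600 square feet; is a sole proprietorship (not: is a worker-owned cooperative) → Commercial Certificate not required.
(c) is a sole proprietorship → Commercial Permit required.
(d) is a home-based business; floor area 13,100 square feet > 6,800 square feet → Municipal Authorization not required.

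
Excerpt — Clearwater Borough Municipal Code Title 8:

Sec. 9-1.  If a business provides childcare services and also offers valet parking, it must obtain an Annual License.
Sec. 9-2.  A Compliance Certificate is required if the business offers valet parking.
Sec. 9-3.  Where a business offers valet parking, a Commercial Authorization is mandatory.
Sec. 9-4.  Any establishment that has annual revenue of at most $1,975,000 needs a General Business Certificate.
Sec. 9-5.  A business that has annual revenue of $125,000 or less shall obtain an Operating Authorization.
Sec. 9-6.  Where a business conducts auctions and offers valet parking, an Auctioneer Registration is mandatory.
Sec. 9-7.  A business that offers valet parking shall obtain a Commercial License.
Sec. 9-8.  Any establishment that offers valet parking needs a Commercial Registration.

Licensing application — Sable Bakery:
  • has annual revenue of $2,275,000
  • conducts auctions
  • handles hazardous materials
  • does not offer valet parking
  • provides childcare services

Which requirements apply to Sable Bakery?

Sec. 9-1. provides childcare services; does not offer valet parking → Annual License not required.
Sec. 9-2. does not offer valet parking → Compliance Certificate not required.
Sec. 9-3. does not offer valet parking → Commercial Authorization not required.
Sec. 9-4. revenue $2,275,000 > $1,975,000 → General Business Certificate not required.
Sec. 9-5. revenue $2,275,000 > $125,000 → Operating Authorization not required.
Sec. 9-6. conducts auctions; does not offer valet parking → Auctioneer Registration not required.
Sec. 9-7. does not offer valet parking → Commercial License not required.
Sec. 9-8. does not offer valet parking → Commercial Registration not required.

None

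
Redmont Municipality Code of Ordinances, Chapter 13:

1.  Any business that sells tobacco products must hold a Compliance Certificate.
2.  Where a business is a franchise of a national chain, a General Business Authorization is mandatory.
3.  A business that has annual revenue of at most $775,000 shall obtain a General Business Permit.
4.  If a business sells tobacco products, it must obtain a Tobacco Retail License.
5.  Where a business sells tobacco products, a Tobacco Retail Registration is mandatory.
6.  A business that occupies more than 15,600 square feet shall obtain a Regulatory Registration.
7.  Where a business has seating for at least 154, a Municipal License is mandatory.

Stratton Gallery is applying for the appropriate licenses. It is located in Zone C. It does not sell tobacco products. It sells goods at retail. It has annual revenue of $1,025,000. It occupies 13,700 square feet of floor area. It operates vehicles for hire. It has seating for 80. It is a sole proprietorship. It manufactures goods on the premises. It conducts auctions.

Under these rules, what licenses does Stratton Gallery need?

None

1. does not sell tobacco products → Compliance Certificate not required.
2. is a sole proprietorship (not: is a franchise of a national chain) → General Business Authorization not required.
3. revenue $1,025,000 > $775,000 → General Business Permit not required.
4. does not sell tobacco products → Tobacco Retail License not required.
5. does not sell tobacco products → Tobacco Retail Registration not required.
6. floor area 13,700 square feet ≤ 15,600 square feet → Regulatory Registration not required.
7. seating 80 < 154 → Municipal License not required.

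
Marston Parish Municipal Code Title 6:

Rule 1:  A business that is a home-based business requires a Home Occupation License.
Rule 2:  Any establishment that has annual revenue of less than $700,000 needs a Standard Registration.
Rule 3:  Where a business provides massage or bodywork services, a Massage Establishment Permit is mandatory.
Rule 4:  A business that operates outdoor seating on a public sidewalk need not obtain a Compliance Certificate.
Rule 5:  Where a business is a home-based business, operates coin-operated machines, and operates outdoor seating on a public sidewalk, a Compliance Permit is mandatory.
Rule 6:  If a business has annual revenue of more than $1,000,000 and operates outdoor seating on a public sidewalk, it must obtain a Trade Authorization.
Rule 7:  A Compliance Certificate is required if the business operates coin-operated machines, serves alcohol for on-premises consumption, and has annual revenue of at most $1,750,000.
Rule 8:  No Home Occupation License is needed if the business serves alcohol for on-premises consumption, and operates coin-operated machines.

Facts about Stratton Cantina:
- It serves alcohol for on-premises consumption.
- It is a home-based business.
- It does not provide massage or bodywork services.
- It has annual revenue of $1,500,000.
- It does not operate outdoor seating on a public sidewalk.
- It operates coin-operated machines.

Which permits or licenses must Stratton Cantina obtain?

Compliance Certificate

Rule 1: is a home-based business → Home Occupation License required.
Rule 2: revenue $1,500,000 ≥ $700,000 → Standard Registration not required.
Rule 3: does not provide massage or bodywork services → Massage Establishment Permit not required.
Rule 4: does not operate outdoor seating on a public sidewalk → Compliance Certificate exemption does not apply.
Rule 5: is a home-based business; operates coin-operated machines; does not operate outdoor seating on a public sidewalk → Compliance Permit not required.
Rule 6: revenue $1,500,000 > $1,000,000; does not operate outdoor seating on a public sidewalk → Trade Authorization not required.
Rule 7: operates coin-operated machines; serves alcohol for on-premises consumption; revenue $1,500,000 ≤ $1,750,000 → Compliance Certificate required.
Rule 8: serves alcohol for on-premises consumption; operates coin-operated machines → exempt from Home Occupation License.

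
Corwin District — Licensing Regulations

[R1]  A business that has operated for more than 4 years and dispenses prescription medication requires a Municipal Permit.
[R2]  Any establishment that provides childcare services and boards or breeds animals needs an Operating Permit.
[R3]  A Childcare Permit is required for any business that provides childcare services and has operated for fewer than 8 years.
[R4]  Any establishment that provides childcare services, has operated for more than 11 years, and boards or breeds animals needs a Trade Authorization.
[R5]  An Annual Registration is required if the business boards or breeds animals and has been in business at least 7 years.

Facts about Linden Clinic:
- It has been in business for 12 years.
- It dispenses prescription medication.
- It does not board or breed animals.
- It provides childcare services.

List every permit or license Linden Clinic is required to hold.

[R1] years in business 12 > 4; dispenses prescription medication → Municipal Permit required.
[R2] provides childcare services; does not board or breed animals → Operating Permit not required.
[R3] provides childcare services; years in business 12 ≥ 8 → Childcare Permit not required.
[R4] provides childcare services; years in business 12 > 11; does not board or breed animals → Trade Authorization not required.
[R5] does not board or breed animals; years in business 12 ≥ 7 → Annual Registration not required.

Municipal Permit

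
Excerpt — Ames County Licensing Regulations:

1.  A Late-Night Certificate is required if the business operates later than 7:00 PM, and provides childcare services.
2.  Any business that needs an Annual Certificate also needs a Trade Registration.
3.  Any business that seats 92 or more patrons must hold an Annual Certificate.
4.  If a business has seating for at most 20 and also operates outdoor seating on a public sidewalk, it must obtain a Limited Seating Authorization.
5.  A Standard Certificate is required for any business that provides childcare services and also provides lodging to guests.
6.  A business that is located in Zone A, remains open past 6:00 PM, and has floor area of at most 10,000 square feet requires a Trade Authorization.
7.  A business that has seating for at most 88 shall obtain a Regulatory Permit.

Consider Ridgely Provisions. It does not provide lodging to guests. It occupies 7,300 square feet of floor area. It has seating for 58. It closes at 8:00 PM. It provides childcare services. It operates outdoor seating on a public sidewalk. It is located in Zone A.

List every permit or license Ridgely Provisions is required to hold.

1. closes 8:00 PM, after 7:00 PM; provides childcare services → Late-Night Certificate required.
2. Annual Certificate is not required → no effect.
3. seating 58 < 92 → Annual Certificate not required.
4. seating 58 > 20; operates outdoor seating on a public sidewalk → Limited Seating Authorization not required.
5. provides childcare services; does not provide lodging to guests → Standard Certificate not required.
6. is located in Zone A; closes 8:00 PM, after 6:00 PM; floor area 7,300 square feet ≤ 10,000 square feet → Trade Authorization required.
7. seating 58 ≤ 88 → Regulatory Permit required.

Late-Night Certificate, Regulatory Permit, Trade Authorization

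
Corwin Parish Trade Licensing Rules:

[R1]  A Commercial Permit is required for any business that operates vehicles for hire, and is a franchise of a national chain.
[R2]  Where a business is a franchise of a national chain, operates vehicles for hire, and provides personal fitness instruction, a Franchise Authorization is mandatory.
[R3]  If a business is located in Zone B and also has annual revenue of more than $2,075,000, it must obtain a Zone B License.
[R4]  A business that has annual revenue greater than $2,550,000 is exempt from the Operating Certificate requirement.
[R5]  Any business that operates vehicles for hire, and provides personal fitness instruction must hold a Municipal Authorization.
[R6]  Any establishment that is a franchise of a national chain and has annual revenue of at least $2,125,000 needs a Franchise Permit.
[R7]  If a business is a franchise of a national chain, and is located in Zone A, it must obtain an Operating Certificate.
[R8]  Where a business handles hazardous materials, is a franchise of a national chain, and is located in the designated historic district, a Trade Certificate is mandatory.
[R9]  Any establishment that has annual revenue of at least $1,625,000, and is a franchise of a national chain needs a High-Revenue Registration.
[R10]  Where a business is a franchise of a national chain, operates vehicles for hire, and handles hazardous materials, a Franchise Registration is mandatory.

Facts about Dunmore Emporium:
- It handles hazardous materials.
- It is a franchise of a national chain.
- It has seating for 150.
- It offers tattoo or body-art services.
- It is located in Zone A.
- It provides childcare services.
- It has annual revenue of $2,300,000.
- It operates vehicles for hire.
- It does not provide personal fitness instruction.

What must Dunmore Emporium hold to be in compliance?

Commercial Permit, Franchise Permit, Franchise Registration, High-Revenue Registration, Operating Certificate

[R1] operates vehicles for hire; is a franchise of a national chain → Commercial Permit required.
[R2] is a franchise of a national chain; operates vehicles for hire; does not provide personal fitness instruction → Franchise Authorization not required.
[R3] is located in Zone A (not: is located in Zone B); revenue $2,300,000 > $2,075,000 → Zone B License not required.
[R4] revenue $2,300,000 ≤ $2,550,000 → Operating Certificate exemption does not apply.
[R5] operates vehicles for hire; does not provide personal fitness instruction → Municipal Authorization not required.
[R6] is a franchise of a national chain; revenue $2,300,000 ≥ $2,125,000 → Franchise Permit required.
[R7] is a franchise of a national chain; is located in Zone A → Operating Certificate required.
[R8] handles hazardous materials; is a franchise of a national chain; is located in Zone A (not: is located in the designated historic district) → Trade Certificate not required.
[R9] revenue $2,300,000 ≥ $1,625,000; is a franchise of a national chain → High-Revenue Registration required.
[R10] is a franchise of a national chain; operates vehicles for hire; handles hazardous materials → Franchise Registration required.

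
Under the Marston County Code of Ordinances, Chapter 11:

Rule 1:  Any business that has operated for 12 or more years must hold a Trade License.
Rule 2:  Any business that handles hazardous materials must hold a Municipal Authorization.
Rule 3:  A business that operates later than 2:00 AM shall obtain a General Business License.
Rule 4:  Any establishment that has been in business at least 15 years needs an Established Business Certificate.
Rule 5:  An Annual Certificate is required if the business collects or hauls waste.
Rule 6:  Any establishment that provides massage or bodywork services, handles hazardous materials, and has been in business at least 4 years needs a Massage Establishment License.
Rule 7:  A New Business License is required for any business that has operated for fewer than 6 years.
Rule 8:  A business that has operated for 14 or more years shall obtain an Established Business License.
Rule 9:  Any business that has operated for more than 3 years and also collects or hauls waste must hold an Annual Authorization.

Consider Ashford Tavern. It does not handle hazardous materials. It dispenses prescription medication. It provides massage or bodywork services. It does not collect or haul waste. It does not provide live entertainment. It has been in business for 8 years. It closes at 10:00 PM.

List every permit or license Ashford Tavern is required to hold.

Rule 1: years in business 8 < 12 → Trade License not required.
Rule 2: does not handle hazardous materials → Municipal Authorization not required.
Rule 3: closes 10:00 PM, at/before 2:00 AM → General Business License not required.
Rule 4: years in business 8 < 15 → Established Business Certificate not required.
Rule 5: does not collect or haul waste → Annual Certificate not required.
Rule 6: provides massage or bodywork services; does not handle hazardous materials; years in business 8 ≥ 4 → Massage Establishment License not required.
Rule 7: years in business 8 ≥ 6 → New Business License not required.
Rule 8: years in business 8 < 14 → Established Business License not required.
Rule 9: years in business 8 > 3; does not collect or haul waste → Annual Authorization not required.

None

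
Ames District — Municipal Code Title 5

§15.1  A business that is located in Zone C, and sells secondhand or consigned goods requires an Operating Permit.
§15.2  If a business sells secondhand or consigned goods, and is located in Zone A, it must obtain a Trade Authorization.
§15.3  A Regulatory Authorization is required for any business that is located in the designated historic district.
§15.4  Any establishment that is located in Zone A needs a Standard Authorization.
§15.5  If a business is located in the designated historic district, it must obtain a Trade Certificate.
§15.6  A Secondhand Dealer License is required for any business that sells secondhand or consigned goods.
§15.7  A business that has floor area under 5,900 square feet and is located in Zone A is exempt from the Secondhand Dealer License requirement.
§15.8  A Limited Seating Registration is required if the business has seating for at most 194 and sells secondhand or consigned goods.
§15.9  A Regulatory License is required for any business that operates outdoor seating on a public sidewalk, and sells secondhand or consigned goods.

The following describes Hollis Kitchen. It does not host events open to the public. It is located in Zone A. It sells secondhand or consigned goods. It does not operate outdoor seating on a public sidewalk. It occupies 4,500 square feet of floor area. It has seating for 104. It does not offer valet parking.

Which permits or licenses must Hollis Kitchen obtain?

Limited Seating Registration, Standard Authorization, Trade Authorization

§15.1 is located in Zone A (not: is located in Zone C); sells secondhand or consigned goods → Operating Permit not required.
§15.2 sells secondhand or consigned goods; is located in Zone A → Trade Authorization required.
§15.3 is located in Zone A (not: is located in the designated historic district) → Regulatory Authorization not required.
§15.4 is located in Zone A → Standard Authorization required.
§15.5 is located in Zone A (not: is located in the designated historic district) → Trade Certificate not required.
§15.6 sells secondhand or consigned goods → Secondhand Dealer License required.
§15.7 floor area 4,500 square feet < 5,900 square feet; is located in Zone A → exempt from Secondhand Dealer License.
§15.8 seating 104 ≤ 194; sells secondhand or consigned goods → Limited Seating Registration required.
§15.9 does not operate outdoor seating on a public sidewalk; sells secondhand or consigned goods → Regulatory License not required.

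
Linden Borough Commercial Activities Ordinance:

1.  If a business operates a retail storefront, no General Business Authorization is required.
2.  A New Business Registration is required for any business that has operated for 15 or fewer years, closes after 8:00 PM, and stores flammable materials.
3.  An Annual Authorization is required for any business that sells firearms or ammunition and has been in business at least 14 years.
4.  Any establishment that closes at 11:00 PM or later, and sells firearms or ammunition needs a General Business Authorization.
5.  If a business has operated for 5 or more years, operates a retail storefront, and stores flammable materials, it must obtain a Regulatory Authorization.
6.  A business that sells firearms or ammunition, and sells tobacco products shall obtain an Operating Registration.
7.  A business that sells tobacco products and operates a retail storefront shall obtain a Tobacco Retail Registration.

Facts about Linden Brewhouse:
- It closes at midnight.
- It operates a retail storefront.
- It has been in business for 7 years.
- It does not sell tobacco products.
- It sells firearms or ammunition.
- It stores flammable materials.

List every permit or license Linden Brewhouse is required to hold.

1. operates a retail storefront → exempt from General Business Authorization.
2. years in business 7 ≤ 15; closes midnight, after 8:00 PM; stores flammable materials → New Business Registration required.
3. sells firearms or ammunition; years in business 7 < 14 → Annual Authorization not required.
4. closes midnight, after 11:00 PM; sells firearms or ammunition → General Business Authorization required.
5. years in business 7 ≥ 5; operates a retail storefront; stores flammable materials → Regulatory Authorization required.
6. sells firearms or ammunition; does not sell tobacco products → Operating Registration not required.
7. does not sell tobacco products; operates a retail storefront → Tobacco Retail Registration not required.

New Business Registration, Regulatory Authorization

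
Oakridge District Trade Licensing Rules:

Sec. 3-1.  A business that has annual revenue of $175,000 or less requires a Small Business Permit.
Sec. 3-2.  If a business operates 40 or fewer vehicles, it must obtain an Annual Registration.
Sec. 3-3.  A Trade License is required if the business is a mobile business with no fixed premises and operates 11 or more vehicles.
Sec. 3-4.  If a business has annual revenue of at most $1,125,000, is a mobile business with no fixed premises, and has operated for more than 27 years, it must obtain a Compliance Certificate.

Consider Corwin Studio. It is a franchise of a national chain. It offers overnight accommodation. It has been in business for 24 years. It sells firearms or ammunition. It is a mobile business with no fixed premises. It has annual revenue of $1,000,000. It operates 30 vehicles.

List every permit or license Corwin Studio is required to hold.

Annual Registration, Trade License

Sec. 3-1. revenue $1,000,000 > $175,000 → Small Business Permit not required.
Sec. 3-2. vehicles 30 ≤ 40 → Annual Registration required.
Sec. 3-3. is a mobile business with no fixed premises; vehicles 30 ≥ 11 → Trade License required.
Sec. 3-4. revenue $1,000,000 ≤ $1,125,000; is a mobile business with no fixed premises; years in business 24 ≤ 27 → Compliance Certificate not required.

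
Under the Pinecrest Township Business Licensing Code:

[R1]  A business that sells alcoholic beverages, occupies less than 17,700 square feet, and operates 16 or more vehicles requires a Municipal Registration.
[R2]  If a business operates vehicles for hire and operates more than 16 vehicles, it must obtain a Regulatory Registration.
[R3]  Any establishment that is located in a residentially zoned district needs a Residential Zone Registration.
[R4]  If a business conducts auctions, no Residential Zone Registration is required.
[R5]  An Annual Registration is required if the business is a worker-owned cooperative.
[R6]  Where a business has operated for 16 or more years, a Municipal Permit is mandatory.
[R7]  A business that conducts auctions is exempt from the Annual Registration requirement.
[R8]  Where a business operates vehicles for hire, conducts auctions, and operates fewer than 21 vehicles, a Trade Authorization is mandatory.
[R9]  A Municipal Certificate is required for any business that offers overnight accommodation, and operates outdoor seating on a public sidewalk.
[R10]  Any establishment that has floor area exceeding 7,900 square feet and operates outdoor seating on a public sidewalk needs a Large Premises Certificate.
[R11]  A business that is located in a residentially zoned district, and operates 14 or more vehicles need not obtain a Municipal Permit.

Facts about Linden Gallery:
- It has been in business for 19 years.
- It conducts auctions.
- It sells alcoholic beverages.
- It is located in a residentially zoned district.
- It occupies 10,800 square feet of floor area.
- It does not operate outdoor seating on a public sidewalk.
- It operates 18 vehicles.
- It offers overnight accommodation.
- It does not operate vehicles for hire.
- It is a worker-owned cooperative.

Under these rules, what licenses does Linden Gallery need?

Municipal Registration

[R1] sells alcoholic beverages; floor area 10,800 square feet < 17,700 square feet; vehicles 18 ≥ 16 → Municipal Registration required.
[R2] does not operate vehicles for hire; vehicles 18 > 16 → Regulatory Registration not required.
[R3] is located in a residentially zoned district → Residential Zone Registration required.
[R4] conducts auctions → exempt from Residential Zone Registration.
[R5] is a worker-owned cooperative → Annual Registration required.
[R6] years in business 19 ≥ 16 → Municipal Permit required.
[R7] conducts auctions → exempt from Annual Registration.
[R8] does not operate vehicles for hire; conducts auctions; vehicles 18 < 21 → Trade Authorization not required.
[R9] offers overnight accommodation; does not operate outdoor seating on a public sidewalk → Municipal Certificate not required.
[R10] floor area 10,800 square feet > 7,900 square feet; does not operate outdoor seating on a public sidewalk → Large Premises Certificate not required.
[R11] is located in a residentially zoned district; vehicles 18 ≥ 14 → exempt from Municipal Permit.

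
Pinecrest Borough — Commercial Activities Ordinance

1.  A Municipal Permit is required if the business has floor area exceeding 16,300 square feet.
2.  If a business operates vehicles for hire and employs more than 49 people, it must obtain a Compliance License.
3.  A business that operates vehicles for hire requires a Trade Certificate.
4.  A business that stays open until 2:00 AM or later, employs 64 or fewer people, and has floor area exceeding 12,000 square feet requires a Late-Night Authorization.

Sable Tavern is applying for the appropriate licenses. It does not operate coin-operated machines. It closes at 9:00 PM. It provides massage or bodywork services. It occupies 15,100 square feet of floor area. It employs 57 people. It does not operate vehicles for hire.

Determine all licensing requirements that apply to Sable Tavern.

None

1. floor area 15,100 square feet ≤ 16,300 square feet → Municipal Permit not required.
2. does not operate vehicles for hire; employees 57 > 49 → Compliance License not required.
3. does not operate vehicles for hire → Trade Certificate not required.
4. closes 9:00 PM, at/before 2:00 AM; employees 57 ≤ 64; floor area 15,100 square feet > 12,000 square feet → Late-Night Authorization not required.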